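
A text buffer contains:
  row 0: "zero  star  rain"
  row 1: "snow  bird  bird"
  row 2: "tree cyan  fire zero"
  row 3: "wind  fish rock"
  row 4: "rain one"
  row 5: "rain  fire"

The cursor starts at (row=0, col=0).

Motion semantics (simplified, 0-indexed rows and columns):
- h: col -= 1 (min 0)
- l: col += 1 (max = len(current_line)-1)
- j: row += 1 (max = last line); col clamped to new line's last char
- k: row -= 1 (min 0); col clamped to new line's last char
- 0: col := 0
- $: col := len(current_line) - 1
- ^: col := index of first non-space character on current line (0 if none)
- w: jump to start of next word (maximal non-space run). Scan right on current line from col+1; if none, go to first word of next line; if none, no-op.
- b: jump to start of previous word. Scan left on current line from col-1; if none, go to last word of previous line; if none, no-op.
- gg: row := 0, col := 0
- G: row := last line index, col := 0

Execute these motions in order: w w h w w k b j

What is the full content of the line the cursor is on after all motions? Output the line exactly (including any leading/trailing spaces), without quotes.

After 1 (w): row=0 col=6 char='s'
After 2 (w): row=0 col=12 char='r'
After 3 (h): row=0 col=11 char='_'
After 4 (w): row=0 col=12 char='r'
After 5 (w): row=1 col=0 char='s'
After 6 (k): row=0 col=0 char='z'
After 7 (b): row=0 col=0 char='z'
After 8 (j): row=1 col=0 char='s'

Answer: snow  bird  bird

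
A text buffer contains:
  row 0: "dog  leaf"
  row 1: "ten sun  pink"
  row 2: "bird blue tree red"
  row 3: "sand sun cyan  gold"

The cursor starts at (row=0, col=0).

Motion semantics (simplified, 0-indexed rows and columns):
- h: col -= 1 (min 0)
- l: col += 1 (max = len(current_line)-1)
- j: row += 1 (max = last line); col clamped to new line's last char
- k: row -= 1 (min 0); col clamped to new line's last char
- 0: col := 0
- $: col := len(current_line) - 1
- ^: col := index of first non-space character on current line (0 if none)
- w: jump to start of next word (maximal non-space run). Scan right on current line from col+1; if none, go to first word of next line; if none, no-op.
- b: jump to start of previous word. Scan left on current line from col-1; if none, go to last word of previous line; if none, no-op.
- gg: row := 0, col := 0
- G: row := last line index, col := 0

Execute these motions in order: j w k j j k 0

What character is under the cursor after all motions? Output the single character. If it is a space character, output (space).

After 1 (j): row=1 col=0 char='t'
After 2 (w): row=1 col=4 char='s'
After 3 (k): row=0 col=4 char='_'
After 4 (j): row=1 col=4 char='s'
After 5 (j): row=2 col=4 char='_'
After 6 (k): row=1 col=4 char='s'
After 7 (0): row=1 col=0 char='t'

Answer: t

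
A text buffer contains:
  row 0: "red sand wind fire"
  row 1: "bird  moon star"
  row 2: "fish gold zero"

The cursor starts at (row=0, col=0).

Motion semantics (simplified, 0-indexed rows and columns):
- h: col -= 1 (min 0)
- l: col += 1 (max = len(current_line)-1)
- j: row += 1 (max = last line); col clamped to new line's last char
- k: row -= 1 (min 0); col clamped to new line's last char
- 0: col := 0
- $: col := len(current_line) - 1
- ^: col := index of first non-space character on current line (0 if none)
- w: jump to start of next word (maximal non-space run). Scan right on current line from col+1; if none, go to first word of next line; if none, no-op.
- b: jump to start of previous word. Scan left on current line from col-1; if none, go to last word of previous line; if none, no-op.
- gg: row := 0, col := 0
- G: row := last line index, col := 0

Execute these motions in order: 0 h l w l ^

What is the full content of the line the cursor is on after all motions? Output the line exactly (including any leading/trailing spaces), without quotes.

After 1 (0): row=0 col=0 char='r'
After 2 (h): row=0 col=0 char='r'
After 3 (l): row=0 col=1 char='e'
After 4 (w): row=0 col=4 char='s'
After 5 (l): row=0 col=5 char='a'
After 6 (^): row=0 col=0 char='r'

Answer: red sand wind fire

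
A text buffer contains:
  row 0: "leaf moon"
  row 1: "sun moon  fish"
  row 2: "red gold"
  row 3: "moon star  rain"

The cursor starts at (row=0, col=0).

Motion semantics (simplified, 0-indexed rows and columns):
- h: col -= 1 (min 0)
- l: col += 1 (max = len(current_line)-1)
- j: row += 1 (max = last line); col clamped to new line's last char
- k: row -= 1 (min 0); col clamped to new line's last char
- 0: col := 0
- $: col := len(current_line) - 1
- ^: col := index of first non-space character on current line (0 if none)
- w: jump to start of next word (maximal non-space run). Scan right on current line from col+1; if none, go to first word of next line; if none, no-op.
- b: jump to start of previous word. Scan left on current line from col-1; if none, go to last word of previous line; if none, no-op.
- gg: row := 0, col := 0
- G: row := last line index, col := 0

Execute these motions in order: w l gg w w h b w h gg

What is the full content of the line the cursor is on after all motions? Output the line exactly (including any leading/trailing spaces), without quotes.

After 1 (w): row=0 col=5 char='m'
After 2 (l): row=0 col=6 char='o'
After 3 (gg): row=0 col=0 char='l'
After 4 (w): row=0 col=5 char='m'
After 5 (w): row=1 col=0 char='s'
After 6 (h): row=1 col=0 char='s'
After 7 (b): row=0 col=5 char='m'
After 8 (w): row=1 col=0 char='s'
After 9 (h): row=1 col=0 char='s'
After 10 (gg): row=0 col=0 char='l'

Answer: leaf moon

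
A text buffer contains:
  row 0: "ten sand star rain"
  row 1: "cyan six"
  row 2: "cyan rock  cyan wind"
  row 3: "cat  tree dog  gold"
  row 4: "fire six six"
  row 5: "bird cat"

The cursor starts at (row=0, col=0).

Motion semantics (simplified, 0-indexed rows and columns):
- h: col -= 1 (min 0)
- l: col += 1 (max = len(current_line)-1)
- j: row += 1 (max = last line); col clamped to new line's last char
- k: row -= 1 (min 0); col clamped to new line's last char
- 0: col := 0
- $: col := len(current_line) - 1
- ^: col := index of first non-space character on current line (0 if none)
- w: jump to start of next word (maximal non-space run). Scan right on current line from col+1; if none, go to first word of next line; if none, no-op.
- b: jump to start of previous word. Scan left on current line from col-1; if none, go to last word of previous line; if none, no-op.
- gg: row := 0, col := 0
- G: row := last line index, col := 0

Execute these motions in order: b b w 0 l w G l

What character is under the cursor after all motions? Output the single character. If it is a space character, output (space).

Answer: i

Derivation:
After 1 (b): row=0 col=0 char='t'
After 2 (b): row=0 col=0 char='t'
After 3 (w): row=0 col=4 char='s'
After 4 (0): row=0 col=0 char='t'
After 5 (l): row=0 col=1 char='e'
After 6 (w): row=0 col=4 char='s'
After 7 (G): row=5 col=0 char='b'
After 8 (l): row=5 col=1 char='i'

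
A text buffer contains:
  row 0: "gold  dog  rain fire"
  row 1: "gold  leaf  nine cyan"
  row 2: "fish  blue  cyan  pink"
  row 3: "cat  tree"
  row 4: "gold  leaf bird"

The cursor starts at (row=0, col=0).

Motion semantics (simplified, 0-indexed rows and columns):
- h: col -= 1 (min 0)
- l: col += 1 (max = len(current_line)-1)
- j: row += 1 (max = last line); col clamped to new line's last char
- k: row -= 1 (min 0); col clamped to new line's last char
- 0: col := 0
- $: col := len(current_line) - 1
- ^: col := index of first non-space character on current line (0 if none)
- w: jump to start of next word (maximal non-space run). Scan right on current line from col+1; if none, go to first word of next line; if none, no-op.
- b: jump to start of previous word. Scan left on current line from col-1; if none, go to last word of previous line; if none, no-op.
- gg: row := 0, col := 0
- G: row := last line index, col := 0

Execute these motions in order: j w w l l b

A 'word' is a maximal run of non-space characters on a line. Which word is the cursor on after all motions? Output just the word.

After 1 (j): row=1 col=0 char='g'
After 2 (w): row=1 col=6 char='l'
After 3 (w): row=1 col=12 char='n'
After 4 (l): row=1 col=13 char='i'
After 5 (l): row=1 col=14 char='n'
After 6 (b): row=1 col=12 char='n'

Answer: nine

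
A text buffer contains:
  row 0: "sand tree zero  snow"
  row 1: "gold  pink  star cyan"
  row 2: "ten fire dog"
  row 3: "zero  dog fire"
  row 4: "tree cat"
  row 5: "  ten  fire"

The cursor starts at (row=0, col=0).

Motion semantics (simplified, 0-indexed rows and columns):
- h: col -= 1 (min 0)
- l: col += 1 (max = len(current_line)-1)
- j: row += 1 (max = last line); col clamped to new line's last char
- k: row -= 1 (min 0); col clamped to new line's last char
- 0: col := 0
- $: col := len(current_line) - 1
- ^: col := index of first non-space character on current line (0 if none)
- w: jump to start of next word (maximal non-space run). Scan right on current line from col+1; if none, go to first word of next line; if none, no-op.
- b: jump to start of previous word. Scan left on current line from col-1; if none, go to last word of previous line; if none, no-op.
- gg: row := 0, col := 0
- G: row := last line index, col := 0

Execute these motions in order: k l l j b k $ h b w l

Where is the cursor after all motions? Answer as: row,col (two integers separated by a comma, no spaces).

After 1 (k): row=0 col=0 char='s'
After 2 (l): row=0 col=1 char='a'
After 3 (l): row=0 col=2 char='n'
After 4 (j): row=1 col=2 char='l'
After 5 (b): row=1 col=0 char='g'
After 6 (k): row=0 col=0 char='s'
After 7 ($): row=0 col=19 char='w'
After 8 (h): row=0 col=18 char='o'
After 9 (b): row=0 col=16 char='s'
After 10 (w): row=1 col=0 char='g'
After 11 (l): row=1 col=1 char='o'

Answer: 1,1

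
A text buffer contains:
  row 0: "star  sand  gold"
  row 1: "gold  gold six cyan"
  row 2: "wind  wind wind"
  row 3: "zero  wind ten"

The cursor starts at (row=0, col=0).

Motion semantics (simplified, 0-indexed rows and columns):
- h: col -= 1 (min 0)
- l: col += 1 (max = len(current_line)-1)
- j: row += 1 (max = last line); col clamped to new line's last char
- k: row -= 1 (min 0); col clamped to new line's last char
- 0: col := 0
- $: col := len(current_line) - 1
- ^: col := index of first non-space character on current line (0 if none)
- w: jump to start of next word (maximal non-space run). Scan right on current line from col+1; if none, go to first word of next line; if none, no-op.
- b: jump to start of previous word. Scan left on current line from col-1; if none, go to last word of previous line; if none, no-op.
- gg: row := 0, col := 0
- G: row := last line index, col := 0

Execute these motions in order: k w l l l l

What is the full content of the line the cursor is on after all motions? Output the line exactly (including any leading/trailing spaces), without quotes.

Answer: star  sand  gold

Derivation:
After 1 (k): row=0 col=0 char='s'
After 2 (w): row=0 col=6 char='s'
After 3 (l): row=0 col=7 char='a'
After 4 (l): row=0 col=8 char='n'
After 5 (l): row=0 col=9 char='d'
After 6 (l): row=0 col=10 char='_'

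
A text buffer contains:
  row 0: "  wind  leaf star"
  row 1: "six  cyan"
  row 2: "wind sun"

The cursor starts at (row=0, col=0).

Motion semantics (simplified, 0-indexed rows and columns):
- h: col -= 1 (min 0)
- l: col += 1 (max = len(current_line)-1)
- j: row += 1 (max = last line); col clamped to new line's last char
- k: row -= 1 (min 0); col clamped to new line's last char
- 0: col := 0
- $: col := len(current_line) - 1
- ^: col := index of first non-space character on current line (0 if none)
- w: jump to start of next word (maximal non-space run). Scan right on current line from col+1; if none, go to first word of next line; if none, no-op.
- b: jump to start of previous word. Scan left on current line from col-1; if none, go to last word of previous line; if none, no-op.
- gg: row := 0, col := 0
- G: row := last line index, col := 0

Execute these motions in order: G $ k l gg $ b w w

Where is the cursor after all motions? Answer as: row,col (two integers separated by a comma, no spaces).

Answer: 1,5

Derivation:
After 1 (G): row=2 col=0 char='w'
After 2 ($): row=2 col=7 char='n'
After 3 (k): row=1 col=7 char='a'
After 4 (l): row=1 col=8 char='n'
After 5 (gg): row=0 col=0 char='_'
After 6 ($): row=0 col=16 char='r'
After 7 (b): row=0 col=13 char='s'
After 8 (w): row=1 col=0 char='s'
After 9 (w): row=1 col=5 char='c'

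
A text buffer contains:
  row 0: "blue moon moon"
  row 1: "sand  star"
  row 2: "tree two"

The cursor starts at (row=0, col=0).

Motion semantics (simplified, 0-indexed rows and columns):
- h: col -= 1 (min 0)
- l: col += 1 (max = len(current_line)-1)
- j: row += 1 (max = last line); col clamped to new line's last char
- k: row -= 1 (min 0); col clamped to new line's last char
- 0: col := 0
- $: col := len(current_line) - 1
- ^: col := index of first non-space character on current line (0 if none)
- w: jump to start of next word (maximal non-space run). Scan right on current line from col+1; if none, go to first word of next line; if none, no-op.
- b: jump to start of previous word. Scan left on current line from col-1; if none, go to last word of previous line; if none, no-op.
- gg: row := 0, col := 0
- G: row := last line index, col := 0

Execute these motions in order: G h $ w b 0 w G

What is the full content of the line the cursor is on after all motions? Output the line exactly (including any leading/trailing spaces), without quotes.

Answer: tree two

Derivation:
After 1 (G): row=2 col=0 char='t'
After 2 (h): row=2 col=0 char='t'
After 3 ($): row=2 col=7 char='o'
After 4 (w): row=2 col=7 char='o'
After 5 (b): row=2 col=5 char='t'
After 6 (0): row=2 col=0 char='t'
After 7 (w): row=2 col=5 char='t'
After 8 (G): row=2 col=0 char='t'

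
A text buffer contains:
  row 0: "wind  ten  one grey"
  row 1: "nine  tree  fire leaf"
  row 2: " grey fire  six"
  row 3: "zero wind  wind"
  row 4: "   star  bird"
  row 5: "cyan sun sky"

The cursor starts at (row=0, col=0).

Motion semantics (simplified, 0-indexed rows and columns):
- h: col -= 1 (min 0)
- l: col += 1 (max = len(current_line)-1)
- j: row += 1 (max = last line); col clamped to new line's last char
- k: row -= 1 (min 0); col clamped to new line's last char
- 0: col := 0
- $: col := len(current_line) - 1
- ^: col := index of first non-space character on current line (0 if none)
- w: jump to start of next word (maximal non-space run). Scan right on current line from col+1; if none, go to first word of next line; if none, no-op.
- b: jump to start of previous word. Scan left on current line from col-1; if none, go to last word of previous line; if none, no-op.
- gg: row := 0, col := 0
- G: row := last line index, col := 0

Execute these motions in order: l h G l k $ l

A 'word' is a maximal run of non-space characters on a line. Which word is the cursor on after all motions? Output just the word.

Answer: bird

Derivation:
After 1 (l): row=0 col=1 char='i'
After 2 (h): row=0 col=0 char='w'
After 3 (G): row=5 col=0 char='c'
After 4 (l): row=5 col=1 char='y'
After 5 (k): row=4 col=1 char='_'
After 6 ($): row=4 col=12 char='d'
After 7 (l): row=4 col=12 char='d'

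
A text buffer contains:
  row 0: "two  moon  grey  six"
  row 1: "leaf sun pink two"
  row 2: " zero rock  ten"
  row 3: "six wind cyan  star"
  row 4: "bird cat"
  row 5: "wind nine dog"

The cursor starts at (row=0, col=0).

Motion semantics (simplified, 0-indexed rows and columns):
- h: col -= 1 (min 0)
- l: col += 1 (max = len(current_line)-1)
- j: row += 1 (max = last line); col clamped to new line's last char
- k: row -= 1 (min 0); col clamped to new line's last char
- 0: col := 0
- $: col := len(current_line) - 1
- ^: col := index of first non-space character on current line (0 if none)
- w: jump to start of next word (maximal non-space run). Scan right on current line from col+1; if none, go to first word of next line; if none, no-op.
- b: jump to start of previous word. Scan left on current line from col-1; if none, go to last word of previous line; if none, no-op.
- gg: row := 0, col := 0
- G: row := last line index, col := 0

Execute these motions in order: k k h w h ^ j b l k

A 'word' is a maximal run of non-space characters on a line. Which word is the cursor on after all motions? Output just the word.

After 1 (k): row=0 col=0 char='t'
After 2 (k): row=0 col=0 char='t'
After 3 (h): row=0 col=0 char='t'
After 4 (w): row=0 col=5 char='m'
After 5 (h): row=0 col=4 char='_'
After 6 (^): row=0 col=0 char='t'
After 7 (j): row=1 col=0 char='l'
After 8 (b): row=0 col=17 char='s'
After 9 (l): row=0 col=18 char='i'
After 10 (k): row=0 col=18 char='i'

Answer: six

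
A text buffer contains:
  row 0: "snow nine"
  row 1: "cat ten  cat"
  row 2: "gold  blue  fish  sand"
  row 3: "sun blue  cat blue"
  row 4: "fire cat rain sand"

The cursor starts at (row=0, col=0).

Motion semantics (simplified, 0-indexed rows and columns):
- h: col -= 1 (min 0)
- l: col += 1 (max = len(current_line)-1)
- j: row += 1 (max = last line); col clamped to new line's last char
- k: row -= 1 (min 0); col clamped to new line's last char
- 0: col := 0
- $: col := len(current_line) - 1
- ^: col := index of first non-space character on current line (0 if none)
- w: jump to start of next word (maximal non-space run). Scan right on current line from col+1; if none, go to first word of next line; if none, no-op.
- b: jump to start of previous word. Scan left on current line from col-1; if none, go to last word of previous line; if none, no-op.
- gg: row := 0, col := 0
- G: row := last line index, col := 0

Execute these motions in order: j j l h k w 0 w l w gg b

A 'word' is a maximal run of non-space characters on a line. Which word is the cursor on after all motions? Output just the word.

After 1 (j): row=1 col=0 char='c'
After 2 (j): row=2 col=0 char='g'
After 3 (l): row=2 col=1 char='o'
After 4 (h): row=2 col=0 char='g'
After 5 (k): row=1 col=0 char='c'
After 6 (w): row=1 col=4 char='t'
After 7 (0): row=1 col=0 char='c'
After 8 (w): row=1 col=4 char='t'
After 9 (l): row=1 col=5 char='e'
After 10 (w): row=1 col=9 char='c'
After 11 (gg): row=0 col=0 char='s'
After 12 (b): row=0 col=0 char='s'

Answer: snow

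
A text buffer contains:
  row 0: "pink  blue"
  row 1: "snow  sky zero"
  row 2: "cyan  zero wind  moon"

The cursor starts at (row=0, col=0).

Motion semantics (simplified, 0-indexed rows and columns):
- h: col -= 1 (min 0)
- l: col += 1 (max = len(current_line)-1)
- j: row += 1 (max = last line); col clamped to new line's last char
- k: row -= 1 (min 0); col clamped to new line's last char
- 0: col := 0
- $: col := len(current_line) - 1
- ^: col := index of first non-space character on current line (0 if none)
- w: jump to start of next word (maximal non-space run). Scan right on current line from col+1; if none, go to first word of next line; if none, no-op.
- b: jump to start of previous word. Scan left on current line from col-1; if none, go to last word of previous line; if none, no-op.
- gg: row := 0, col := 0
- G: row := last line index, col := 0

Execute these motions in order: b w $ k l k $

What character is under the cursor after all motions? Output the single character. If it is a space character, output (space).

Answer: e

Derivation:
After 1 (b): row=0 col=0 char='p'
After 2 (w): row=0 col=6 char='b'
After 3 ($): row=0 col=9 char='e'
After 4 (k): row=0 col=9 char='e'
After 5 (l): row=0 col=9 char='e'
After 6 (k): row=0 col=9 char='e'
After 7 ($): row=0 col=9 char='e'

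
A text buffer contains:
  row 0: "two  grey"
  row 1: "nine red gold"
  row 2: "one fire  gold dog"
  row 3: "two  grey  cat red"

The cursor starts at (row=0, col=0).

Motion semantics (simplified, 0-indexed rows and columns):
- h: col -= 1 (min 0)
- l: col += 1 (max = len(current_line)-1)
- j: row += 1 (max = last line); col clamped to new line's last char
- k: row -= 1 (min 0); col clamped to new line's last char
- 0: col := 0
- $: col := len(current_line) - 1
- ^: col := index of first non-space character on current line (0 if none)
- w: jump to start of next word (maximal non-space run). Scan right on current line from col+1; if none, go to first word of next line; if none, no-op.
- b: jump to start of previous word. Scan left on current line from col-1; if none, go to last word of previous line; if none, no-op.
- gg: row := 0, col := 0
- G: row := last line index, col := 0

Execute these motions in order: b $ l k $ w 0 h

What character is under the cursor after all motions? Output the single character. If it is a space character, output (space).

Answer: n

Derivation:
After 1 (b): row=0 col=0 char='t'
After 2 ($): row=0 col=8 char='y'
After 3 (l): row=0 col=8 char='y'
After 4 (k): row=0 col=8 char='y'
After 5 ($): row=0 col=8 char='y'
After 6 (w): row=1 col=0 char='n'
After 7 (0): row=1 col=0 char='n'
After 8 (h): row=1 col=0 char='n'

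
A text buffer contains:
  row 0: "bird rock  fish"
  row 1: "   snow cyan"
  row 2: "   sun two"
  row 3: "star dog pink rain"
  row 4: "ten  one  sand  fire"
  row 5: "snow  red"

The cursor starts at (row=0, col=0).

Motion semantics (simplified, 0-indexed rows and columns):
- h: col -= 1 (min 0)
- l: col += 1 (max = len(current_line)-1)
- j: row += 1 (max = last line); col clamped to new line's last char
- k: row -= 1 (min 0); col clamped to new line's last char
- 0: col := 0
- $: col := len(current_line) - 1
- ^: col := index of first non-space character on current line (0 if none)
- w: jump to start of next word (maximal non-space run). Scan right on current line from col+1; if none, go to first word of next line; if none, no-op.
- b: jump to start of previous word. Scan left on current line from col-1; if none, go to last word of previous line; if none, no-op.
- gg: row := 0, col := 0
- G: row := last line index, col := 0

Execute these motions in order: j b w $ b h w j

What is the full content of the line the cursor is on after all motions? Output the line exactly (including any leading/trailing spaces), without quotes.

Answer:    sun two

Derivation:
After 1 (j): row=1 col=0 char='_'
After 2 (b): row=0 col=11 char='f'
After 3 (w): row=1 col=3 char='s'
After 4 ($): row=1 col=11 char='n'
After 5 (b): row=1 col=8 char='c'
After 6 (h): row=1 col=7 char='_'
After 7 (w): row=1 col=8 char='c'
After 8 (j): row=2 col=8 char='w'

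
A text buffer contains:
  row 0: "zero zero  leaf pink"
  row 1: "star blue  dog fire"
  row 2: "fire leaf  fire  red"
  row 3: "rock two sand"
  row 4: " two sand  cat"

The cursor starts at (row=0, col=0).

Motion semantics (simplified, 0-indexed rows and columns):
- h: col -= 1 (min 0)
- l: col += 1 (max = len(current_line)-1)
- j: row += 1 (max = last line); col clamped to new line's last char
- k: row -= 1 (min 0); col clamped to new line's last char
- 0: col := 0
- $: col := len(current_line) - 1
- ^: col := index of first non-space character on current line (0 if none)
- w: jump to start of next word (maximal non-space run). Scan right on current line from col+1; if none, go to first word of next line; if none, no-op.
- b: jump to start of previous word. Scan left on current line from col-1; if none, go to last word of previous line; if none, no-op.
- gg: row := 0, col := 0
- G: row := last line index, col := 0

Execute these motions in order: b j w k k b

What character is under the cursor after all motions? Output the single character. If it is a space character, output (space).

Answer: z

Derivation:
After 1 (b): row=0 col=0 char='z'
After 2 (j): row=1 col=0 char='s'
After 3 (w): row=1 col=5 char='b'
After 4 (k): row=0 col=5 char='z'
After 5 (k): row=0 col=5 char='z'
After 6 (b): row=0 col=0 char='z'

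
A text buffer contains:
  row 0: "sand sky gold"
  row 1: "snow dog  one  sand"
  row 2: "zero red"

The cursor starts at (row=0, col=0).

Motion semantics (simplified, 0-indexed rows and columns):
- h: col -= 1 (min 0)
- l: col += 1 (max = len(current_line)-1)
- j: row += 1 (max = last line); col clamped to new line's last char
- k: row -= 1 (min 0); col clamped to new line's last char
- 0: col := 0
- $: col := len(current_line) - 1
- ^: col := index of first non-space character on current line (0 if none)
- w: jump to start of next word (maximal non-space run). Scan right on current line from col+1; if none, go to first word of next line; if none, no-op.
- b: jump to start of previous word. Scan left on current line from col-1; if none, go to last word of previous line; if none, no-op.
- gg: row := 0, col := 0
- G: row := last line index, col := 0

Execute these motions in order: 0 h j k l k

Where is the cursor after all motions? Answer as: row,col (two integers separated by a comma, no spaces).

Answer: 0,1

Derivation:
After 1 (0): row=0 col=0 char='s'
After 2 (h): row=0 col=0 char='s'
After 3 (j): row=1 col=0 char='s'
After 4 (k): row=0 col=0 char='s'
After 5 (l): row=0 col=1 char='a'
After 6 (k): row=0 col=1 char='a'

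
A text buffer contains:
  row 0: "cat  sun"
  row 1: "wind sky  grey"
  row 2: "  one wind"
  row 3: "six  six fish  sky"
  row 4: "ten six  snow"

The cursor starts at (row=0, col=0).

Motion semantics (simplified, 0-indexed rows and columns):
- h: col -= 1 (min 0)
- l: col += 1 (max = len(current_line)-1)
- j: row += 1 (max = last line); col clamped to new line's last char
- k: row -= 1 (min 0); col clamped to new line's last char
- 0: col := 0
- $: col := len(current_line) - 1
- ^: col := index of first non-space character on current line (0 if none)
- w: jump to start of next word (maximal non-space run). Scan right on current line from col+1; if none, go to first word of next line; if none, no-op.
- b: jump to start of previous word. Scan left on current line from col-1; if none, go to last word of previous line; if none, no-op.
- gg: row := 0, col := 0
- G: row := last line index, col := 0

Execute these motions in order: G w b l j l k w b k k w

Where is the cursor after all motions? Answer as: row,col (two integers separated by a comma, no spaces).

After 1 (G): row=4 col=0 char='t'
After 2 (w): row=4 col=4 char='s'
After 3 (b): row=4 col=0 char='t'
After 4 (l): row=4 col=1 char='e'
After 5 (j): row=4 col=1 char='e'
After 6 (l): row=4 col=2 char='n'
After 7 (k): row=3 col=2 char='x'
After 8 (w): row=3 col=5 char='s'
After 9 (b): row=3 col=0 char='s'
After 10 (k): row=2 col=0 char='_'
After 11 (k): row=1 col=0 char='w'
After 12 (w): row=1 col=5 char='s'

Answer: 1,5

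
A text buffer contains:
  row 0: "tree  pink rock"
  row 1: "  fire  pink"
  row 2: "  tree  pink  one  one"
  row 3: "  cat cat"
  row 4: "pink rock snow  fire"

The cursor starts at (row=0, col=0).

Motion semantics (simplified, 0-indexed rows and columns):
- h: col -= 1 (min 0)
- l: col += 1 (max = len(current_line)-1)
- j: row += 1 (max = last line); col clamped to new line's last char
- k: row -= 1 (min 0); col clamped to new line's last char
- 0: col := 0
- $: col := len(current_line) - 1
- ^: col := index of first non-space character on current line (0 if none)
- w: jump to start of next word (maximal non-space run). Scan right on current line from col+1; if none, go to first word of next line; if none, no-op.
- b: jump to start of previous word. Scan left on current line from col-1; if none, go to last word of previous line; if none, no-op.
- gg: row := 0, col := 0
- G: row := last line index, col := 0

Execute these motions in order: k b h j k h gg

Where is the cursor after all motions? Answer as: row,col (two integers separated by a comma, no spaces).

After 1 (k): row=0 col=0 char='t'
After 2 (b): row=0 col=0 char='t'
After 3 (h): row=0 col=0 char='t'
After 4 (j): row=1 col=0 char='_'
After 5 (k): row=0 col=0 char='t'
After 6 (h): row=0 col=0 char='t'
After 7 (gg): row=0 col=0 char='t'

Answer: 0,0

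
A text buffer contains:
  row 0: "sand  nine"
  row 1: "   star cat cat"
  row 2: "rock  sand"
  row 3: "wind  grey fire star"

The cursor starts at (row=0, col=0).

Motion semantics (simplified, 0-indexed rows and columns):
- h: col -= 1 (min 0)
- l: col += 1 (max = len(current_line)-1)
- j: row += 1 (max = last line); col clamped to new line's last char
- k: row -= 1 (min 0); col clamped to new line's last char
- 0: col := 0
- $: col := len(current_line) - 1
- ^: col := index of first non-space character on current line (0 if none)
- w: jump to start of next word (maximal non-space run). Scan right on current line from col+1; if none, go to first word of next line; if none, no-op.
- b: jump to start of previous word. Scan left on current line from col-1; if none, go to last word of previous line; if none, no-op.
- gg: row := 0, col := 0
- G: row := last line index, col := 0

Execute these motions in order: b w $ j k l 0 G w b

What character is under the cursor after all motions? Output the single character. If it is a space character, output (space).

After 1 (b): row=0 col=0 char='s'
After 2 (w): row=0 col=6 char='n'
After 3 ($): row=0 col=9 char='e'
After 4 (j): row=1 col=9 char='a'
After 5 (k): row=0 col=9 char='e'
After 6 (l): row=0 col=9 char='e'
After 7 (0): row=0 col=0 char='s'
After 8 (G): row=3 col=0 char='w'
After 9 (w): row=3 col=6 char='g'
After 10 (b): row=3 col=0 char='w'

Answer: w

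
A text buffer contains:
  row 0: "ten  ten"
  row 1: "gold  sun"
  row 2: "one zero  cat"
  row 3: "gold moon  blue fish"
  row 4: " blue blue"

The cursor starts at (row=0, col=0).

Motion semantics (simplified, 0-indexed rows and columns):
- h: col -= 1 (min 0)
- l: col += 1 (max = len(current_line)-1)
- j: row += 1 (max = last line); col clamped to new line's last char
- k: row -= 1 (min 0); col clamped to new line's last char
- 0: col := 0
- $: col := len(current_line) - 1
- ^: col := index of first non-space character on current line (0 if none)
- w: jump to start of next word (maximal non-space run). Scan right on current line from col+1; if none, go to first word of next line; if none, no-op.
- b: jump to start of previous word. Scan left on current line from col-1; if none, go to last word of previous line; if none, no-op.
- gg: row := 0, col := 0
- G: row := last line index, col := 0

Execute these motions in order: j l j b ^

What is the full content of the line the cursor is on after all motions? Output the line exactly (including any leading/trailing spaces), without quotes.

Answer: one zero  cat

Derivation:
After 1 (j): row=1 col=0 char='g'
After 2 (l): row=1 col=1 char='o'
After 3 (j): row=2 col=1 char='n'
After 4 (b): row=2 col=0 char='o'
After 5 (^): row=2 col=0 char='o'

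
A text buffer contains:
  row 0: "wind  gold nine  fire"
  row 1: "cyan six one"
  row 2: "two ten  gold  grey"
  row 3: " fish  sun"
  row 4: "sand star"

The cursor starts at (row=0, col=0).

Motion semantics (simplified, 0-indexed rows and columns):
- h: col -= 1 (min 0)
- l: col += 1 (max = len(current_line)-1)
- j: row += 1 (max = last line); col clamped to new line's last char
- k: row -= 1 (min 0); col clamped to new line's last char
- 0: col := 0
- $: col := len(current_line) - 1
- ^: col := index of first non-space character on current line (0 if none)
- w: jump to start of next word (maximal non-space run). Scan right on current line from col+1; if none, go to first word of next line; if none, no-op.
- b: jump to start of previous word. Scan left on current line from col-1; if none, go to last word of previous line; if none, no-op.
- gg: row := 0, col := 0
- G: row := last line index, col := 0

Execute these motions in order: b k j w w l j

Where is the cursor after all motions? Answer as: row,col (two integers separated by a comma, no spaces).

Answer: 2,10

Derivation:
After 1 (b): row=0 col=0 char='w'
After 2 (k): row=0 col=0 char='w'
After 3 (j): row=1 col=0 char='c'
After 4 (w): row=1 col=5 char='s'
After 5 (w): row=1 col=9 char='o'
After 6 (l): row=1 col=10 char='n'
After 7 (j): row=2 col=10 char='o'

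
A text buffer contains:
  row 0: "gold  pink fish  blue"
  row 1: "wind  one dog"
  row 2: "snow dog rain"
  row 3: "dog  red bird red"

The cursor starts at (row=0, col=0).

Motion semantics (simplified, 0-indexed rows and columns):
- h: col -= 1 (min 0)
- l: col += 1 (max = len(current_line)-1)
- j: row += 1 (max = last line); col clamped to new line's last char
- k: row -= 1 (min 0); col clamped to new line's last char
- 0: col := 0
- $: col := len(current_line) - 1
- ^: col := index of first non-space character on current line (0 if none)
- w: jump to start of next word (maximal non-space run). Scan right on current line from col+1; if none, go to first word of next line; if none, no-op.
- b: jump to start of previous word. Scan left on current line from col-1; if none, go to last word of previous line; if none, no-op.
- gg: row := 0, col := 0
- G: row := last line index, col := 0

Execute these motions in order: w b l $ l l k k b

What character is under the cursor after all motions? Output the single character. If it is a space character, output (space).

Answer: b

Derivation:
After 1 (w): row=0 col=6 char='p'
After 2 (b): row=0 col=0 char='g'
After 3 (l): row=0 col=1 char='o'
After 4 ($): row=0 col=20 char='e'
After 5 (l): row=0 col=20 char='e'
After 6 (l): row=0 col=20 char='e'
After 7 (k): row=0 col=20 char='e'
After 8 (k): row=0 col=20 char='e'
After 9 (b): row=0 col=17 char='b'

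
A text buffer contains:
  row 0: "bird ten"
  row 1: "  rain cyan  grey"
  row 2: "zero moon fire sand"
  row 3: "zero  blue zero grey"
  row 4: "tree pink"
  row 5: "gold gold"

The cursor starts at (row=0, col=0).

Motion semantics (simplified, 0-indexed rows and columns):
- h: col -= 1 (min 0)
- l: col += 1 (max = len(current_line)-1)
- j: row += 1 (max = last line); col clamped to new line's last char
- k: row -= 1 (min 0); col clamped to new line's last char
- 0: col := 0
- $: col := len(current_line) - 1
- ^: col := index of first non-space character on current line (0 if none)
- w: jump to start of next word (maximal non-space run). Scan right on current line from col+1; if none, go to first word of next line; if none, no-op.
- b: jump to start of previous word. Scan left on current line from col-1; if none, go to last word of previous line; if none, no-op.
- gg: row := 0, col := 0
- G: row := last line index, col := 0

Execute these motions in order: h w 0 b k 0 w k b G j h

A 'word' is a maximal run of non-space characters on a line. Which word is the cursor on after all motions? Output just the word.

Answer: gold

Derivation:
After 1 (h): row=0 col=0 char='b'
After 2 (w): row=0 col=5 char='t'
After 3 (0): row=0 col=0 char='b'
After 4 (b): row=0 col=0 char='b'
After 5 (k): row=0 col=0 char='b'
After 6 (0): row=0 col=0 char='b'
After 7 (w): row=0 col=5 char='t'
After 8 (k): row=0 col=5 char='t'
After 9 (b): row=0 col=0 char='b'
After 10 (G): row=5 col=0 char='g'
After 11 (j): row=5 col=0 char='g'
After 12 (h): row=5 col=0 char='g'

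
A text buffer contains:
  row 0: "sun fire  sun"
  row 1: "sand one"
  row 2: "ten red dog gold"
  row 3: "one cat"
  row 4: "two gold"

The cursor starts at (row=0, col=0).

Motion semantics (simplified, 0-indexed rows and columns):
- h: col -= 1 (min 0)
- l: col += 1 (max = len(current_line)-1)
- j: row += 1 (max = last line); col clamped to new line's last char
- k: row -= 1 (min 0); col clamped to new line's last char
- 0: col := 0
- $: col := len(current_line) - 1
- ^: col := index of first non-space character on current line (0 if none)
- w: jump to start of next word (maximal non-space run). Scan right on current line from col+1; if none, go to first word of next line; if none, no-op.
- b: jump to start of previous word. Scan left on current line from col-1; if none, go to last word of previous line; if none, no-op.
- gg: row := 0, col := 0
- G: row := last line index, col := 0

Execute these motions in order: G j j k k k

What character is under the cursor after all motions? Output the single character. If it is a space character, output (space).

After 1 (G): row=4 col=0 char='t'
After 2 (j): row=4 col=0 char='t'
After 3 (j): row=4 col=0 char='t'
After 4 (k): row=3 col=0 char='o'
After 5 (k): row=2 col=0 char='t'
After 6 (k): row=1 col=0 char='s'

Answer: s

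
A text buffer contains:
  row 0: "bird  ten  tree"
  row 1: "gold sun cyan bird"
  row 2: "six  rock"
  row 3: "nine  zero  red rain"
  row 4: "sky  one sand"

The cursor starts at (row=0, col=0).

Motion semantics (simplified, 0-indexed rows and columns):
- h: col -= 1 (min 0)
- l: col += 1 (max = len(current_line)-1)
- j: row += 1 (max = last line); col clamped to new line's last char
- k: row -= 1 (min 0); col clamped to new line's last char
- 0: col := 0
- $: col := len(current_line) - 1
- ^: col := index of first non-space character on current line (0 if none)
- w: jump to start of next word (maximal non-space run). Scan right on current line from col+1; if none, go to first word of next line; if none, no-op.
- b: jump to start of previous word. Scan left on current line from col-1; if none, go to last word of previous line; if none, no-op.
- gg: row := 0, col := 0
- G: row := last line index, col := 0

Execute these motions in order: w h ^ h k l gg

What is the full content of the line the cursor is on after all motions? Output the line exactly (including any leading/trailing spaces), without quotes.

Answer: bird  ten  tree

Derivation:
After 1 (w): row=0 col=6 char='t'
After 2 (h): row=0 col=5 char='_'
After 3 (^): row=0 col=0 char='b'
After 4 (h): row=0 col=0 char='b'
After 5 (k): row=0 col=0 char='b'
After 6 (l): row=0 col=1 char='i'
After 7 (gg): row=0 col=0 char='b'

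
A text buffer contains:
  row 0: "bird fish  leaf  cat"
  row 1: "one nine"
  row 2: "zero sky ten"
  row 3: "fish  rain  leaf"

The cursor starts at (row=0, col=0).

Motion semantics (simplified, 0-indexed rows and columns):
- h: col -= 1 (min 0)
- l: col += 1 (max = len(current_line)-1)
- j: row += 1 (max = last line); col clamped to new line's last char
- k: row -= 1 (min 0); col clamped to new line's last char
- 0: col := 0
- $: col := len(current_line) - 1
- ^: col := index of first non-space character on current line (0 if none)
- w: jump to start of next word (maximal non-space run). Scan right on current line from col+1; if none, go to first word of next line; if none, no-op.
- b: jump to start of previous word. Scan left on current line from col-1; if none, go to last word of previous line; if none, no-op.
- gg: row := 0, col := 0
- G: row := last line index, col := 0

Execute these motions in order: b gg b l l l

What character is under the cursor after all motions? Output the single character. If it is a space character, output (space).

After 1 (b): row=0 col=0 char='b'
After 2 (gg): row=0 col=0 char='b'
After 3 (b): row=0 col=0 char='b'
After 4 (l): row=0 col=1 char='i'
After 5 (l): row=0 col=2 char='r'
After 6 (l): row=0 col=3 char='d'

Answer: d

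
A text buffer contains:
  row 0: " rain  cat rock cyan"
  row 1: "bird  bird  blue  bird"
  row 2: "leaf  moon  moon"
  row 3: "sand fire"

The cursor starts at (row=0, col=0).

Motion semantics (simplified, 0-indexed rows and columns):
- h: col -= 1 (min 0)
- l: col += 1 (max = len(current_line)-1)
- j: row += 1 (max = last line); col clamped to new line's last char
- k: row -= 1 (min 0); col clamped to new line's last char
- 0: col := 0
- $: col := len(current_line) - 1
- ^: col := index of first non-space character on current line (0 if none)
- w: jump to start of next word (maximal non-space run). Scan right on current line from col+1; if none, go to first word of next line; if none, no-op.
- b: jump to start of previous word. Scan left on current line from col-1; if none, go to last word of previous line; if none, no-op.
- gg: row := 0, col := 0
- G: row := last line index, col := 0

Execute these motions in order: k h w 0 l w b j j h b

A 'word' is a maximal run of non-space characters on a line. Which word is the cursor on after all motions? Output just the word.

Answer: bird

Derivation:
After 1 (k): row=0 col=0 char='_'
After 2 (h): row=0 col=0 char='_'
After 3 (w): row=0 col=1 char='r'
After 4 (0): row=0 col=0 char='_'
After 5 (l): row=0 col=1 char='r'
After 6 (w): row=0 col=7 char='c'
After 7 (b): row=0 col=1 char='r'
After 8 (j): row=1 col=1 char='i'
After 9 (j): row=2 col=1 char='e'
After 10 (h): row=2 col=0 char='l'
After 11 (b): row=1 col=18 char='b'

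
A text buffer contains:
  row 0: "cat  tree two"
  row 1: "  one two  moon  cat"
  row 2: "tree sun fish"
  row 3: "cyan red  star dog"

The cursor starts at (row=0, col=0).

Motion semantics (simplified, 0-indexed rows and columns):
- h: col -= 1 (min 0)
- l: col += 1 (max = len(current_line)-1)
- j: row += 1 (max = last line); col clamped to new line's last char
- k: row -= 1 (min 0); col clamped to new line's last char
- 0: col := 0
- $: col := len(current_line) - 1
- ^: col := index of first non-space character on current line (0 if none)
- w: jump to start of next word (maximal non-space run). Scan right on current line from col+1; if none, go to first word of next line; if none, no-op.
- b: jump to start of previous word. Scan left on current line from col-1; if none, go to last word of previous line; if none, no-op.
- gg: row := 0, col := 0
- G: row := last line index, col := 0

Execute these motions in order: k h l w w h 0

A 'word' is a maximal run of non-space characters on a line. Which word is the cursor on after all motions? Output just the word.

Answer: cat

Derivation:
After 1 (k): row=0 col=0 char='c'
After 2 (h): row=0 col=0 char='c'
After 3 (l): row=0 col=1 char='a'
After 4 (w): row=0 col=5 char='t'
After 5 (w): row=0 col=10 char='t'
After 6 (h): row=0 col=9 char='_'
After 7 (0): row=0 col=0 char='c'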